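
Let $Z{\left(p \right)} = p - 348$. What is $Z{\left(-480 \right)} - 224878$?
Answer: $-225706$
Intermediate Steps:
$Z{\left(p \right)} = -348 + p$ ($Z{\left(p \right)} = p - 348 = -348 + p$)
$Z{\left(-480 \right)} - 224878 = \left(-348 - 480\right) - 224878 = -828 - 224878 = -225706$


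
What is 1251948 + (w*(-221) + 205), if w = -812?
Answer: 1431605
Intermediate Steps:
1251948 + (w*(-221) + 205) = 1251948 + (-812*(-221) + 205) = 1251948 + (179452 + 205) = 1251948 + 179657 = 1431605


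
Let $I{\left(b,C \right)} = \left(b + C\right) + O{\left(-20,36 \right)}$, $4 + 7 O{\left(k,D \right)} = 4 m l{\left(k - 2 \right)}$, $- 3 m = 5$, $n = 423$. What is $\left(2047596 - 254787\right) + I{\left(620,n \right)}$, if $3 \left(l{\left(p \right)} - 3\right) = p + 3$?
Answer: $\frac{113012840}{63} \approx 1.7939 \cdot 10^{6}$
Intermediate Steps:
$l{\left(p \right)} = 4 + \frac{p}{3}$ ($l{\left(p \right)} = 3 + \frac{p + 3}{3} = 3 + \frac{3 + p}{3} = 3 + \left(1 + \frac{p}{3}\right) = 4 + \frac{p}{3}$)
$m = - \frac{5}{3}$ ($m = \left(- \frac{1}{3}\right) 5 = - \frac{5}{3} \approx -1.6667$)
$O{\left(k,D \right)} = - \frac{236}{63} - \frac{20 k}{63}$ ($O{\left(k,D \right)} = - \frac{4}{7} + \frac{4 \left(- \frac{5}{3}\right) \left(4 + \frac{k - 2}{3}\right)}{7} = - \frac{4}{7} + \frac{\left(- \frac{20}{3}\right) \left(4 + \frac{-2 + k}{3}\right)}{7} = - \frac{4}{7} + \frac{\left(- \frac{20}{3}\right) \left(4 + \left(- \frac{2}{3} + \frac{k}{3}\right)\right)}{7} = - \frac{4}{7} + \frac{\left(- \frac{20}{3}\right) \left(\frac{10}{3} + \frac{k}{3}\right)}{7} = - \frac{4}{7} + \frac{- \frac{200}{9} - \frac{20 k}{9}}{7} = - \frac{4}{7} - \left(\frac{200}{63} + \frac{20 k}{63}\right) = - \frac{236}{63} - \frac{20 k}{63}$)
$I{\left(b,C \right)} = \frac{164}{63} + C + b$ ($I{\left(b,C \right)} = \left(b + C\right) - - \frac{164}{63} = \left(C + b\right) + \left(- \frac{236}{63} + \frac{400}{63}\right) = \left(C + b\right) + \frac{164}{63} = \frac{164}{63} + C + b$)
$\left(2047596 - 254787\right) + I{\left(620,n \right)} = \left(2047596 - 254787\right) + \left(\frac{164}{63} + 423 + 620\right) = 1792809 + \frac{65873}{63} = \frac{113012840}{63}$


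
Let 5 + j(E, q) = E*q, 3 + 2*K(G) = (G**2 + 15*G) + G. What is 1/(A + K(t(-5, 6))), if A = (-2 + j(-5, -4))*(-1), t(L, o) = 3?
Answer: 1/14 ≈ 0.071429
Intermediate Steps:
K(G) = -3/2 + G**2/2 + 8*G (K(G) = -3/2 + ((G**2 + 15*G) + G)/2 = -3/2 + (G**2 + 16*G)/2 = -3/2 + (G**2/2 + 8*G) = -3/2 + G**2/2 + 8*G)
j(E, q) = -5 + E*q
A = -13 (A = (-2 + (-5 - 5*(-4)))*(-1) = (-2 + (-5 + 20))*(-1) = (-2 + 15)*(-1) = 13*(-1) = -13)
1/(A + K(t(-5, 6))) = 1/(-13 + (-3/2 + (1/2)*3**2 + 8*3)) = 1/(-13 + (-3/2 + (1/2)*9 + 24)) = 1/(-13 + (-3/2 + 9/2 + 24)) = 1/(-13 + 27) = 1/14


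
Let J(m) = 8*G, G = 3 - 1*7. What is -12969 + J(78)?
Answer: -13001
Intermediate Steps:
G = -4 (G = 3 - 7 = -4)
J(m) = -32 (J(m) = 8*(-4) = -32)
-12969 + J(78) = -12969 - 32 = -13001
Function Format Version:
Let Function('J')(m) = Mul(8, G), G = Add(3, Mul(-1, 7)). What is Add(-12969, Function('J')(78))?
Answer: -13001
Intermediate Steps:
G = -4 (G = Add(3, -7) = -4)
Function('J')(m) = -32 (Function('J')(m) = Mul(8, -4) = -32)
Add(-12969, Function('J')(78)) = Add(-12969, -32) = -13001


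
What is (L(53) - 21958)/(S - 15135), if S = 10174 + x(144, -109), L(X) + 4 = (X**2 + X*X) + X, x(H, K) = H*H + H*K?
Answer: -16291/79 ≈ -206.22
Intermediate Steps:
x(H, K) = H**2 + H*K
L(X) = -4 + X + 2*X**2 (L(X) = -4 + ((X**2 + X*X) + X) = -4 + ((X**2 + X**2) + X) = -4 + (2*X**2 + X) = -4 + (X + 2*X**2) = -4 + X + 2*X**2)
S = 15214 (S = 10174 + 144*(144 - 109) = 10174 + 144*35 = 10174 + 5040 = 15214)
(L(53) - 21958)/(S - 15135) = ((-4 + 53 + 2*53**2) - 21958)/(15214 - 15135) = ((-4 + 53 + 2*2809) - 21958)/79 = ((-4 + 53 + 5618) - 21958)*(1/79) = (5667 - 21958)*(1/79) = -16291*1/79 = -16291/79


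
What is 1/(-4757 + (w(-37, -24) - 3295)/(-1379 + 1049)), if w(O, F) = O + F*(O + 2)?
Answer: -165/783659 ≈ -0.00021055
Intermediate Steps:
w(O, F) = O + F*(2 + O)
1/(-4757 + (w(-37, -24) - 3295)/(-1379 + 1049)) = 1/(-4757 + ((-37 + 2*(-24) - 24*(-37)) - 3295)/(-1379 + 1049)) = 1/(-4757 + ((-37 - 48 + 888) - 3295)/(-330)) = 1/(-4757 + (803 - 3295)*(-1/330)) = 1/(-4757 - 2492*(-1/330)) = 1/(-4757 + 1246/165) = 1/(-783659/165) = -165/783659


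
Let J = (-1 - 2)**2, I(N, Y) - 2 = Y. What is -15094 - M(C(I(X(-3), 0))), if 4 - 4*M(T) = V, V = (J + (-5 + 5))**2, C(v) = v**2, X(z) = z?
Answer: -60299/4 ≈ -15075.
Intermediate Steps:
I(N, Y) = 2 + Y
J = 9 (J = (-3)**2 = 9)
V = 81 (V = (9 + (-5 + 5))**2 = (9 + 0)**2 = 9**2 = 81)
M(T) = -77/4 (M(T) = 1 - 1/4*81 = 1 - 81/4 = -77/4)
-15094 - M(C(I(X(-3), 0))) = -15094 - 1*(-77/4) = -15094 + 77/4 = -60299/4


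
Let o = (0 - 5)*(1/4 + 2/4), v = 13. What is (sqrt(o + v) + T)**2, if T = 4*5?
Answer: (40 + sqrt(37))**2/4 ≈ 530.91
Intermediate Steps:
o = -15/4 (o = -5*(1*(1/4) + 2*(1/4)) = -5*(1/4 + 1/2) = -5*3/4 = -15/4 ≈ -3.7500)
T = 20
(sqrt(o + v) + T)**2 = (sqrt(-15/4 + 13) + 20)**2 = (sqrt(37/4) + 20)**2 = (sqrt(37)/2 + 20)**2 = (20 + sqrt(37)/2)**2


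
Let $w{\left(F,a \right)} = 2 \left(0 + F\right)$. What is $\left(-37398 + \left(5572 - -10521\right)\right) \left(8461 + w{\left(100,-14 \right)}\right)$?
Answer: $-184522605$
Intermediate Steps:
$w{\left(F,a \right)} = 2 F$
$\left(-37398 + \left(5572 - -10521\right)\right) \left(8461 + w{\left(100,-14 \right)}\right) = \left(-37398 + \left(5572 - -10521\right)\right) \left(8461 + 2 \cdot 100\right) = \left(-37398 + \left(5572 + 10521\right)\right) \left(8461 + 200\right) = \left(-37398 + 16093\right) 8661 = \left(-21305\right) 8661 = -184522605$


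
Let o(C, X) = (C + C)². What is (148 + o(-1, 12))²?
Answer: 23104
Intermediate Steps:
o(C, X) = 4*C² (o(C, X) = (2*C)² = 4*C²)
(148 + o(-1, 12))² = (148 + 4*(-1)²)² = (148 + 4*1)² = (148 + 4)² = 152² = 23104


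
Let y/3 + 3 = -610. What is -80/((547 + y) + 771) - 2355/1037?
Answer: -1143995/540277 ≈ -2.1174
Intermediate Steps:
y = -1839 (y = -9 + 3*(-610) = -9 - 1830 = -1839)
-80/((547 + y) + 771) - 2355/1037 = -80/((547 - 1839) + 771) - 2355/1037 = -80/(-1292 + 771) - 2355*1/1037 = -80/(-521) - 2355/1037 = -80*(-1/521) - 2355/1037 = 80/521 - 2355/1037 = -1143995/540277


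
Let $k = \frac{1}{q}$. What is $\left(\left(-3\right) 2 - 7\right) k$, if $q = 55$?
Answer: $- \frac{13}{55} \approx -0.23636$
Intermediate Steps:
$k = \frac{1}{55} \approx 0.018182$
$\left(\left(-3\right) 2 - 7\right) k = \left(\left(-3\right) 2 - 7\right) \frac{1}{55} = \left(-6 - 7\right) \frac{1}{55} = \left(-13\right) \frac{1}{55} = - \frac{13}{55}$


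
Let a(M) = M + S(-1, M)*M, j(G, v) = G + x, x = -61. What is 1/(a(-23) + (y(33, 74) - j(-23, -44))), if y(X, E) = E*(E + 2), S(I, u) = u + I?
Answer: 1/6237 ≈ 0.00016033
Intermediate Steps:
S(I, u) = I + u
j(G, v) = -61 + G (j(G, v) = G - 61 = -61 + G)
y(X, E) = E*(2 + E)
a(M) = M + M*(-1 + M) (a(M) = M + (-1 + M)*M = M + M*(-1 + M))
1/(a(-23) + (y(33, 74) - j(-23, -44))) = 1/((-23)² + (74*(2 + 74) - (-61 - 23))) = 1/(529 + (74*76 - 1*(-84))) = 1/(529 + (5624 + 84)) = 1/(529 + 5708) = 1/6237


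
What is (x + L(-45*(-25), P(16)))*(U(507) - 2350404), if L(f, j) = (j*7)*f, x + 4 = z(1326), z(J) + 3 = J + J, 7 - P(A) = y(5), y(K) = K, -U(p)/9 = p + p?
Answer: -43403554350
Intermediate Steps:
U(p) = -18*p (U(p) = -9*(p + p) = -18*p)
P(A) = 2 (P(A) = 7 - 1*5 = 7 - 5 = 2)
z(J) = -3 + 2*J (z(J) = -3 + (J + J) = -3 + 2*J)
x = 2645 (x = -4 + (-3 + 2*1326) = -4 + (-3 + 2652) = -4 + 2649 = 2645)
L(f, j) = 7*f*j (L(f, j) = (7*j)*f = 7*f*j)
(x + L(-45*(-25), P(16)))*(U(507) - 2350404) = (2645 + 7*(-45*(-25))*2)*(-18*507 - 2350404) = (2645 + 7*1125*2)*(-9126 - 2350404) = (2645 + 15750)*(-2359530) = 18395*(-2359530) = -43403554350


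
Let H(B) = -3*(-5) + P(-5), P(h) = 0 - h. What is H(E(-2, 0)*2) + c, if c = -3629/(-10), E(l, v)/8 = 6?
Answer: 3829/10 ≈ 382.90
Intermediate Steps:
P(h) = -h
E(l, v) = 48 (E(l, v) = 8*6 = 48)
H(B) = 20 (H(B) = -3*(-5) - 1*(-5) = 15 + 5 = 20)
c = 3629/10 (c = -⅒*(-3629) = 3629/10 ≈ 362.90)
H(E(-2, 0)*2) + c = 20 + 3629/10 = 3829/10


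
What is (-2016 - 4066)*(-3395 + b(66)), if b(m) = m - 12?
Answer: 20319962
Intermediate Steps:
b(m) = -12 + m
(-2016 - 4066)*(-3395 + b(66)) = (-2016 - 4066)*(-3395 + (-12 + 66)) = -6082*(-3395 + 54) = -6082*(-3341) = 20319962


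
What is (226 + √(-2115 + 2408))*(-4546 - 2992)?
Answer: -1703588 - 7538*√293 ≈ -1.8326e+6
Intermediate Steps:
(226 + √(-2115 + 2408))*(-4546 - 2992) = (226 + √293)*(-7538) = -1703588 - 7538*√293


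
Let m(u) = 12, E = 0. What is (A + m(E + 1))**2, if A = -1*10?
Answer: 4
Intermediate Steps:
A = -10
(A + m(E + 1))**2 = (-10 + 12)**2 = 2**2 = 4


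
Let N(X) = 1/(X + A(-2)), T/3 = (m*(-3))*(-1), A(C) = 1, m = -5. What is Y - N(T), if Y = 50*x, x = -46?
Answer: -101199/44 ≈ -2300.0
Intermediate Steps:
T = -45 (T = 3*(-5*(-3)*(-1)) = 3*(15*(-1)) = 3*(-15) = -45)
N(X) = 1/(1 + X) (N(X) = 1/(X + 1) = 1/(1 + X))
Y = -2300 (Y = 50*(-46) = -2300)
Y - N(T) = -2300 - 1/(1 - 45) = -2300 - 1/(-44) = -2300 - 1*(-1/44) = -2300 + 1/44 = -101199/44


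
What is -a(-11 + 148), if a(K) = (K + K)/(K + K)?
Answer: -1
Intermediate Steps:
a(K) = 1 (a(K) = (2*K)/((2*K)) = (2*K)*(1/(2*K)) = 1)
-a(-11 + 148) = -1*1 = -1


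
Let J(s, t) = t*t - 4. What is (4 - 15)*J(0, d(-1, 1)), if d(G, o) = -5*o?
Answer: -231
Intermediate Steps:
J(s, t) = -4 + t**2 (J(s, t) = t**2 - 4 = -4 + t**2)
(4 - 15)*J(0, d(-1, 1)) = (4 - 15)*(-4 + (-5*1)**2) = -11*(-4 + (-5)**2) = -11*(-4 + 25) = -11*21 = -231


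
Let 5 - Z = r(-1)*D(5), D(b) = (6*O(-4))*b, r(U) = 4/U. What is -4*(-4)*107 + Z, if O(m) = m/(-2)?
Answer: 1957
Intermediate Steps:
O(m) = -m/2 (O(m) = m*(-½) = -m/2)
D(b) = 12*b (D(b) = (6*(-½*(-4)))*b = (6*2)*b = 12*b)
Z = 245 (Z = 5 - 4/(-1)*12*5 = 5 - 4*(-1)*60 = 5 - (-4)*60 = 5 - 1*(-240) = 5 + 240 = 245)
-4*(-4)*107 + Z = -4*(-4)*107 + 245 = 16*107 + 245 = 1712 + 245 = 1957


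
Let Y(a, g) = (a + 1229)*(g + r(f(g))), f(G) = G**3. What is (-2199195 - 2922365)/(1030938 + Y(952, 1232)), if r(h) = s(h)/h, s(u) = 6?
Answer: -4788554038231040/3476188644747663 ≈ -1.3775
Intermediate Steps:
r(h) = 6/h
Y(a, g) = (1229 + a)*(g + 6/g**3) (Y(a, g) = (a + 1229)*(g + 6/(g**3)) = (1229 + a)*(g + 6/g**3))
(-2199195 - 2922365)/(1030938 + Y(952, 1232)) = (-2199195 - 2922365)/(1030938 + (7374 + 6*952 + 1232**4*(1229 + 952))/1232**3) = -5121560/(1030938 + (7374 + 5712 + 2303789694976*2181)/1869959168) = -5121560/(1030938 + (7374 + 5712 + 5024565324742656)/1869959168) = -5121560/(1030938 + (1/1869959168)*5024565324755742) = -5121560/(1030938 + 2512282662377871/934979584) = -5121560/3476188644747663/934979584 = -5121560*934979584/3476188644747663 = -4788554038231040/3476188644747663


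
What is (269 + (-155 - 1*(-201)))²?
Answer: 99225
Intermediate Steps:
(269 + (-155 - 1*(-201)))² = (269 + (-155 + 201))² = (269 + 46)² = 315² = 99225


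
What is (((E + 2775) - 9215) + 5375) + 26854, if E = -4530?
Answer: 21259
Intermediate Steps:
(((E + 2775) - 9215) + 5375) + 26854 = (((-4530 + 2775) - 9215) + 5375) + 26854 = ((-1755 - 9215) + 5375) + 26854 = (-10970 + 5375) + 26854 = -5595 + 26854 = 21259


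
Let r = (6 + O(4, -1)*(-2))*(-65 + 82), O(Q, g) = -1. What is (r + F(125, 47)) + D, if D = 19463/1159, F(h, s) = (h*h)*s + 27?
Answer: 851349005/1159 ≈ 7.3456e+5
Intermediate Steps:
F(h, s) = 27 + s*h² (F(h, s) = h²*s + 27 = s*h² + 27 = 27 + s*h²)
r = 136 (r = (6 - 1*(-2))*(-65 + 82) = (6 + 2)*17 = 8*17 = 136)
D = 19463/1159 (D = 19463*(1/1159) = 19463/1159 ≈ 16.793)
(r + F(125, 47)) + D = (136 + (27 + 47*125²)) + 19463/1159 = (136 + (27 + 47*15625)) + 19463/1159 = (136 + (27 + 734375)) + 19463/1159 = (136 + 734402) + 19463/1159 = 734538 + 19463/1159 = 851349005/1159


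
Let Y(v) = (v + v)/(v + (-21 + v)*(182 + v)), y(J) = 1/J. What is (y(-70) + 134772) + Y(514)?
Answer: 1620966050999/12027470 ≈ 1.3477e+5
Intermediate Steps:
Y(v) = 2*v/(v + (-21 + v)*(182 + v)) (Y(v) = (2*v)/(v + (-21 + v)*(182 + v)) = 2*v/(v + (-21 + v)*(182 + v)))
(y(-70) + 134772) + Y(514) = (1/(-70) + 134772) + 2*514/(-3822 + 514² + 162*514) = (-1/70 + 134772) + 2*514/(-3822 + 264196 + 83268) = 9434039/70 + 2*514/343642 = 9434039/70 + 2*514*(1/343642) = 9434039/70 + 514/171821 = 1620966050999/12027470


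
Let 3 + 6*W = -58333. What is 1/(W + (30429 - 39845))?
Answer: -3/57416 ≈ -5.2250e-5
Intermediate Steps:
W = -29168/3 (W = -½ + (⅙)*(-58333) = -½ - 58333/6 = -29168/3 ≈ -9722.7)
1/(W + (30429 - 39845)) = 1/(-29168/3 + (30429 - 39845)) = 1/(-29168/3 - 9416) = 1/(-57416/3) = -3/57416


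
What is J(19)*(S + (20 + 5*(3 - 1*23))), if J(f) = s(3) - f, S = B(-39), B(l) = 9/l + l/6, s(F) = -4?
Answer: 51865/26 ≈ 1994.8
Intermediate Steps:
B(l) = 9/l + l/6 (B(l) = 9/l + l*(1/6) = 9/l + l/6)
S = -175/26 (S = 9/(-39) + (1/6)*(-39) = 9*(-1/39) - 13/2 = -3/13 - 13/2 = -175/26 ≈ -6.7308)
J(f) = -4 - f
J(19)*(S + (20 + 5*(3 - 1*23))) = (-4 - 1*19)*(-175/26 + (20 + 5*(3 - 1*23))) = (-4 - 19)*(-175/26 + (20 + 5*(3 - 23))) = -23*(-175/26 + (20 + 5*(-20))) = -23*(-175/26 + (20 - 100)) = -23*(-175/26 - 80) = -23*(-2255/26) = 51865/26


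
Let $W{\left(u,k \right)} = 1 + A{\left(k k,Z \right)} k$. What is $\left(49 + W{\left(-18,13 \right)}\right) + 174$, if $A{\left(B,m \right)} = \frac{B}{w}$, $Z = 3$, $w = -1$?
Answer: $-1973$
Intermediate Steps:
$A{\left(B,m \right)} = - B$ ($A{\left(B,m \right)} = \frac{B}{-1} = B \left(-1\right) = - B$)
$W{\left(u,k \right)} = 1 - k^{3}$ ($W{\left(u,k \right)} = 1 + - k k k = 1 + - k^{2} k = 1 - k^{3}$)
$\left(49 + W{\left(-18,13 \right)}\right) + 174 = \left(49 + \left(1 - 13^{3}\right)\right) + 174 = \left(49 + \left(1 - 2197\right)\right) + 174 = \left(49 - 2196\right) + 174 = -2147 + 174 = -1973$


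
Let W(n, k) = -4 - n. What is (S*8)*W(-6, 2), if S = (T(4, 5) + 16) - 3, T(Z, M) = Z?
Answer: 272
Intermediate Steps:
S = 17 (S = (4 + 16) - 3 = 20 - 3 = 17)
(S*8)*W(-6, 2) = (17*8)*(-4 - 1*(-6)) = 136*(-4 + 6) = 136*2 = 272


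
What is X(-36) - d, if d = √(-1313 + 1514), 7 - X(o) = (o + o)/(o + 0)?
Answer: 5 - √201 ≈ -9.1774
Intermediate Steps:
X(o) = 5 (X(o) = 7 - (o + o)/(o + 0) = 7 - 2*o/o = 7 - 1*2 = 7 - 2 = 5)
d = √201 ≈ 14.177
X(-36) - d = 5 - √201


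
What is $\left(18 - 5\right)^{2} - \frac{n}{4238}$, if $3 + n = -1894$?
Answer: $\frac{718119}{4238} \approx 169.45$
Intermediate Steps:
$n = -1897$ ($n = -3 - 1894 = -1897$)
$\left(18 - 5\right)^{2} - \frac{n}{4238} = \left(18 - 5\right)^{2} - - \frac{1897}{4238} = 13^{2} - \left(-1897\right) \frac{1}{4238} = 169 - - \frac{1897}{4238} = 169 + \frac{1897}{4238} = \frac{718119}{4238}$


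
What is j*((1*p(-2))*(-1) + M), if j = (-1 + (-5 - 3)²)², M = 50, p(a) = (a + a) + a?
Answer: 222264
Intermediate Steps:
p(a) = 3*a (p(a) = 2*a + a = 3*a)
j = 3969 (j = (-1 + (-8)²)² = (-1 + 64)² = 63² = 3969)
j*((1*p(-2))*(-1) + M) = 3969*((1*(3*(-2)))*(-1) + 50) = 3969*((1*(-6))*(-1) + 50) = 3969*(-6*(-1) + 50) = 3969*(6 + 50) = 3969*56 = 222264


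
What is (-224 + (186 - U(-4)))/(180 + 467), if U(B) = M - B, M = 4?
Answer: -46/647 ≈ -0.071097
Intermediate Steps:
U(B) = 4 - B
(-224 + (186 - U(-4)))/(180 + 467) = (-224 + (186 - (4 - 1*(-4))))/(180 + 467) = (-224 + (186 - (4 + 4)))/647 = (-224 + (186 - 1*8))*(1/647) = (-224 + (186 - 8))*(1/647) = (-224 + 178)*(1/647) = -46*1/647 = -46/647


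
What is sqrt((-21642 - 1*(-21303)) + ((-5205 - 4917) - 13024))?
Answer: I*sqrt(23485) ≈ 153.25*I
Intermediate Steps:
sqrt((-21642 - 1*(-21303)) + ((-5205 - 4917) - 13024)) = sqrt((-21642 + 21303) + (-10122 - 13024)) = sqrt(-339 - 23146) = sqrt(-23485) = I*sqrt(23485)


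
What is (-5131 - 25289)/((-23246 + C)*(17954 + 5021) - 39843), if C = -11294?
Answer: 30420/793596343 ≈ 3.8332e-5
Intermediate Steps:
(-5131 - 25289)/((-23246 + C)*(17954 + 5021) - 39843) = (-5131 - 25289)/((-23246 - 11294)*(17954 + 5021) - 39843) = -30420/(-34540*22975 - 39843) = -30420/(-793556500 - 39843) = -30420/(-793596343) = -30420*(-1/793596343) = 30420/793596343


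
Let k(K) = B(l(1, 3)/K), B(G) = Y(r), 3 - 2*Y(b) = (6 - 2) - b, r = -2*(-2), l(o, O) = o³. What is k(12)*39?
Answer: 117/2 ≈ 58.500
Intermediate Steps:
r = 4
Y(b) = -½ + b/2 (Y(b) = 3/2 - ((6 - 2) - b)/2 = 3/2 - (4 - b)/2 = 3/2 + (-2 + b/2) = -½ + b/2)
B(G) = 3/2 (B(G) = -½ + (½)*4 = -½ + 2 = 3/2)
k(K) = 3/2
k(12)*39 = (3/2)*39 = 117/2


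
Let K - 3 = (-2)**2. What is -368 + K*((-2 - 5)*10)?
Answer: -858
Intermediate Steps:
K = 7 (K = 3 + (-2)**2 = 3 + 4 = 7)
-368 + K*((-2 - 5)*10) = -368 + 7*((-2 - 5)*10) = -368 + 7*(-7*10) = -368 + 7*(-70) = -368 - 490 = -858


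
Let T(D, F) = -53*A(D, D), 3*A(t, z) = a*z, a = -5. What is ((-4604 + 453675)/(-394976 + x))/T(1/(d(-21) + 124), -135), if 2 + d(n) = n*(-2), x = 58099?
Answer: -220942932/89272405 ≈ -2.4749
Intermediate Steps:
d(n) = -2 - 2*n (d(n) = -2 + n*(-2) = -2 - 2*n)
A(t, z) = -5*z/3 (A(t, z) = (-5*z)/3 = -5*z/3)
T(D, F) = 265*D/3 (T(D, F) = -(-265)*D/3 = 265*D/3)
((-4604 + 453675)/(-394976 + x))/T(1/(d(-21) + 124), -135) = ((-4604 + 453675)/(-394976 + 58099))/((265/(3*((-2 - 2*(-21)) + 124)))) = (449071/(-336877))/((265/(3*((-2 + 42) + 124)))) = (449071*(-1/336877))/((265/(3*(40 + 124)))) = -449071/(336877*((265/3)/164)) = -449071/(336877*((265/3)*(1/164))) = -449071/(336877*265/492) = -449071/336877*492/265 = -220942932/89272405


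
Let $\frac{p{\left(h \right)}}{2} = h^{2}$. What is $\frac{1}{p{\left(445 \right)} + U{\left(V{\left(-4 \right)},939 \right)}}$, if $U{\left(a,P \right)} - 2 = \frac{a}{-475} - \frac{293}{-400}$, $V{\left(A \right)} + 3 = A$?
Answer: $\frac{7600}{3010000879} \approx 2.5249 \cdot 10^{-6}$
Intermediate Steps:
$V{\left(A \right)} = -3 + A$
$U{\left(a,P \right)} = \frac{1093}{400} - \frac{a}{475}$ ($U{\left(a,P \right)} = 2 + \left(\frac{a}{-475} - \frac{293}{-400}\right) = 2 + \left(a \left(- \frac{1}{475}\right) - - \frac{293}{400}\right) = 2 - \left(- \frac{293}{400} + \frac{a}{475}\right) = \frac{1093}{400} - \frac{a}{475}$)
$p{\left(h \right)} = 2 h^{2}$
$\frac{1}{p{\left(445 \right)} + U{\left(V{\left(-4 \right)},939 \right)}} = \frac{1}{2 \cdot 445^{2} + \left(\frac{1093}{400} - \frac{-3 - 4}{475}\right)} = \frac{1}{2 \cdot 198025 + \left(\frac{1093}{400} - - \frac{7}{475}\right)} = \frac{1}{396050 + \left(\frac{1093}{400} + \frac{7}{475}\right)} = \frac{1}{396050 + \frac{20879}{7600}} = \frac{1}{\frac{3010000879}{7600}} = \frac{7600}{3010000879}$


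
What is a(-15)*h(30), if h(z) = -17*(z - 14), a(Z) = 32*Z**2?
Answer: -1958400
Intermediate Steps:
h(z) = 238 - 17*z (h(z) = -17*(-14 + z) = 238 - 17*z)
a(-15)*h(30) = (32*(-15)**2)*(238 - 17*30) = (32*225)*(238 - 510) = 7200*(-272) = -1958400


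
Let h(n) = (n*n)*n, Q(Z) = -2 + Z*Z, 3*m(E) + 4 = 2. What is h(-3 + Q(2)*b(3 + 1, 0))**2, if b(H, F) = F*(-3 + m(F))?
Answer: 729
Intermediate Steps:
m(E) = -2/3 (m(E) = -4/3 + (1/3)*2 = -4/3 + 2/3 = -2/3)
b(H, F) = -11*F/3 (b(H, F) = F*(-3 - 2/3) = F*(-11/3) = -11*F/3)
Q(Z) = -2 + Z**2
h(n) = n**3 (h(n) = n**2*n = n**3)
h(-3 + Q(2)*b(3 + 1, 0))**2 = ((-3 + (-2 + 2**2)*(-11/3*0))**3)**2 = ((-3 + (-2 + 4)*0)**3)**2 = ((-3 + 2*0)**3)**2 = ((-3 + 0)**3)**2 = ((-3)**3)**2 = (-27)**2 = 729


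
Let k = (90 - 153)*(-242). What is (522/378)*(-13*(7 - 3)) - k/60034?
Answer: -45425719/630357 ≈ -72.063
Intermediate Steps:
k = 15246 (k = -63*(-242) = 15246)
(522/378)*(-13*(7 - 3)) - k/60034 = (522/378)*(-13*(7 - 3)) - 15246/60034 = (522*(1/378))*(-13*4) - 15246/60034 = (29/21)*(-52) - 1*7623/30017 = -1508/21 - 7623/30017 = -45425719/630357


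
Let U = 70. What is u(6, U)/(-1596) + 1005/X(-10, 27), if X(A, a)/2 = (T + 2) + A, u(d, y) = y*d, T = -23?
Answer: -19405/1178 ≈ -16.473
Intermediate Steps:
u(d, y) = d*y
X(A, a) = -42 + 2*A (X(A, a) = 2*((-23 + 2) + A) = 2*(-21 + A) = -42 + 2*A)
u(6, U)/(-1596) + 1005/X(-10, 27) = (6*70)/(-1596) + 1005/(-42 + 2*(-10)) = 420*(-1/1596) + 1005/(-42 - 20) = -5/19 + 1005/(-62) = -5/19 + 1005*(-1/62) = -5/19 - 1005/62 = -19405/1178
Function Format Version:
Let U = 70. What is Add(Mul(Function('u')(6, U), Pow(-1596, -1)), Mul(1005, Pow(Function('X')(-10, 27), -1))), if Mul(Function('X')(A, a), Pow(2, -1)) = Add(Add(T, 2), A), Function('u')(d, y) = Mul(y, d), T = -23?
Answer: Rational(-19405, 1178) ≈ -16.473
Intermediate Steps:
Function('u')(d, y) = Mul(d, y)
Function('X')(A, a) = Add(-42, Mul(2, A)) (Function('X')(A, a) = Mul(2, Add(Add(-23, 2), A)) = Mul(2, Add(-21, A)) = Add(-42, Mul(2, A)))
Add(Mul(Function('u')(6, U), Pow(-1596, -1)), Mul(1005, Pow(Function('X')(-10, 27), -1))) = Add(Mul(Mul(6, 70), Pow(-1596, -1)), Mul(1005, Pow(Add(-42, Mul(2, -10)), -1))) = Add(Mul(420, Rational(-1, 1596)), Mul(1005, Pow(Add(-42, -20), -1))) = Add(Rational(-5, 19), Mul(1005, Pow(-62, -1))) = Add(Rational(-5, 19), Mul(1005, Rational(-1, 62))) = Add(Rational(-5, 19), Rational(-1005, 62)) = Rational(-19405, 1178)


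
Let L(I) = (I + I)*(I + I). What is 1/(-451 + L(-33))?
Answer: 1/3905 ≈ 0.00025608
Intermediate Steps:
L(I) = 4*I**2 (L(I) = (2*I)*(2*I) = 4*I**2)
1/(-451 + L(-33)) = 1/(-451 + 4*(-33)**2) = 1/(-451 + 4*1089) = 1/(-451 + 4356) = 1/3905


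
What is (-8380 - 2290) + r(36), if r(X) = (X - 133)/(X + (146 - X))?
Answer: -1557917/146 ≈ -10671.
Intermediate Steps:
r(X) = -133/146 + X/146 (r(X) = (-133 + X)/146 = (-133 + X)*(1/146) = -133/146 + X/146)
(-8380 - 2290) + r(36) = (-8380 - 2290) + (-133/146 + (1/146)*36) = -10670 + (-133/146 + 18/73) = -10670 - 97/146 = -1557917/146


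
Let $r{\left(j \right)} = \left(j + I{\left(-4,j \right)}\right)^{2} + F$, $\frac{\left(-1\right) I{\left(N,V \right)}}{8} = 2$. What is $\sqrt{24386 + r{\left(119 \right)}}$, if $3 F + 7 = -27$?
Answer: $\frac{\sqrt{314853}}{3} \approx 187.04$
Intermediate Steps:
$F = - \frac{34}{3}$ ($F = - \frac{7}{3} + \frac{1}{3} \left(-27\right) = - \frac{7}{3} - 9 = - \frac{34}{3} \approx -11.333$)
$I{\left(N,V \right)} = -16$ ($I{\left(N,V \right)} = \left(-8\right) 2 = -16$)
$r{\left(j \right)} = - \frac{34}{3} + \left(-16 + j\right)^{2}$ ($r{\left(j \right)} = \left(j - 16\right)^{2} - \frac{34}{3} = \left(-16 + j\right)^{2} - \frac{34}{3} = - \frac{34}{3} + \left(-16 + j\right)^{2}$)
$\sqrt{24386 + r{\left(119 \right)}} = \sqrt{24386 - \left(\frac{34}{3} - \left(-16 + 119\right)^{2}\right)} = \sqrt{24386 - \left(\frac{34}{3} - 103^{2}\right)} = \sqrt{24386 + \left(- \frac{34}{3} + 10609\right)} = \sqrt{24386 + \frac{31793}{3}} = \sqrt{\frac{104951}{3}} = \frac{\sqrt{314853}}{3}$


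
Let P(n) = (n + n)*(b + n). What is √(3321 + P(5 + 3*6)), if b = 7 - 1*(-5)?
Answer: √4931 ≈ 70.221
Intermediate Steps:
b = 12 (b = 7 + 5 = 12)
P(n) = 2*n*(12 + n) (P(n) = (n + n)*(12 + n) = (2*n)*(12 + n) = 2*n*(12 + n))
√(3321 + P(5 + 3*6)) = √(3321 + 2*(5 + 3*6)*(12 + (5 + 3*6))) = √(3321 + 2*(5 + 18)*(12 + (5 + 18))) = √(3321 + 2*23*(12 + 23)) = √(3321 + 2*23*35) = √(3321 + 1610) = √4931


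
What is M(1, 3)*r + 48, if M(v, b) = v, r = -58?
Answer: -10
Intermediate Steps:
M(1, 3)*r + 48 = 1*(-58) + 48 = -58 + 48 = -10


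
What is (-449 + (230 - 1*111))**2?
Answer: 108900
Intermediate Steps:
(-449 + (230 - 1*111))**2 = (-449 + (230 - 111))**2 = (-449 + 119)**2 = (-330)**2 = 108900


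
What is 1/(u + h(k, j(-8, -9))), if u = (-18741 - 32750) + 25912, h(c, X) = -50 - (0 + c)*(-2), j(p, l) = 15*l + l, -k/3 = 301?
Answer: -1/27435 ≈ -3.6450e-5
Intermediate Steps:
k = -903 (k = -3*301 = -903)
j(p, l) = 16*l
h(c, X) = -50 + 2*c (h(c, X) = -50 - c*(-2) = -50 - (-2)*c = -50 + 2*c)
u = -25579 (u = -51491 + 25912 = -25579)
1/(u + h(k, j(-8, -9))) = 1/(-25579 + (-50 + 2*(-903))) = 1/(-25579 + (-50 - 1806)) = 1/(-25579 - 1856) = 1/(-27435) = -1/27435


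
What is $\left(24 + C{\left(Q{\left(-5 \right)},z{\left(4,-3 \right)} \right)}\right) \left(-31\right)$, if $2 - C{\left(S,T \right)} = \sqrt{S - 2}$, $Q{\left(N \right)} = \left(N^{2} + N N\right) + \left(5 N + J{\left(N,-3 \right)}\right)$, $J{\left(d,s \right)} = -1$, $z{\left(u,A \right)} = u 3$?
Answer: $-806 + 31 \sqrt{22} \approx -660.6$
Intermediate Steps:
$z{\left(u,A \right)} = 3 u$
$Q{\left(N \right)} = -1 + 2 N^{2} + 5 N$ ($Q{\left(N \right)} = \left(N^{2} + N N\right) + \left(5 N - 1\right) = \left(N^{2} + N^{2}\right) + \left(-1 + 5 N\right) = 2 N^{2} + \left(-1 + 5 N\right) = -1 + 2 N^{2} + 5 N$)
$C{\left(S,T \right)} = 2 - \sqrt{-2 + S}$ ($C{\left(S,T \right)} = 2 - \sqrt{S - 2} = 2 - \sqrt{-2 + S}$)
$\left(24 + C{\left(Q{\left(-5 \right)},z{\left(4,-3 \right)} \right)}\right) \left(-31\right) = \left(24 + \left(2 - \sqrt{-2 + \left(-1 + 2 \left(-5\right)^{2} + 5 \left(-5\right)\right)}\right)\right) \left(-31\right) = \left(24 + \left(2 - \sqrt{-2 - -24}\right)\right) \left(-31\right) = \left(24 + \left(2 - \sqrt{-2 + 24}\right)\right) \left(-31\right) = \left(24 + \left(2 - \sqrt{22}\right)\right) \left(-31\right) = \left(26 - \sqrt{22}\right) \left(-31\right) = -806 + 31 \sqrt{22}$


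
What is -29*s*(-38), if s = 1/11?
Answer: 1102/11 ≈ 100.18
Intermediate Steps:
s = 1/11 ≈ 0.090909
-29*s*(-38) = -29*1/11*(-38) = -29/11*(-38) = 1102/11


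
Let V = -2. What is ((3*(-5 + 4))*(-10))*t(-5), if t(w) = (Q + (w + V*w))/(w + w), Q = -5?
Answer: 0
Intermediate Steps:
t(w) = (-5 - w)/(2*w) (t(w) = (-5 + (w - 2*w))/(w + w) = (-5 - w)/((2*w)) = (-5 - w)*(1/(2*w)) = (-5 - w)/(2*w))
((3*(-5 + 4))*(-10))*t(-5) = ((3*(-5 + 4))*(-10))*((1/2)*(-5 - 1*(-5))/(-5)) = ((3*(-1))*(-10))*((1/2)*(-1/5)*(-5 + 5)) = (-3*(-10))*((1/2)*(-1/5)*0) = 30*0 = 0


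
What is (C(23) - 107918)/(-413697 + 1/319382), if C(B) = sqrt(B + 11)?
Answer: 34467066676/132127375253 - 319382*sqrt(34)/132127375253 ≈ 0.26085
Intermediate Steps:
C(B) = sqrt(11 + B)
(C(23) - 107918)/(-413697 + 1/319382) = (sqrt(11 + 23) - 107918)/(-413697 + 1/319382) = (sqrt(34) - 107918)/(-413697 + 1/319382) = (-107918 + sqrt(34))/(-132127375253/319382) = (-107918 + sqrt(34))*(-319382/132127375253) = 34467066676/132127375253 - 319382*sqrt(34)/132127375253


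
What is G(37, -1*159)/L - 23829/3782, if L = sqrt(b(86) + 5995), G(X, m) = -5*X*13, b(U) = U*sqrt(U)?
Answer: -23829/3782 - 2405/sqrt(5995 + 86*sqrt(86)) ≈ -35.482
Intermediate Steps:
b(U) = U**(3/2)
G(X, m) = -65*X
L = sqrt(5995 + 86*sqrt(86)) (L = sqrt(86**(3/2) + 5995) = sqrt(86*sqrt(86) + 5995) = sqrt(5995 + 86*sqrt(86)) ≈ 82.417)
G(37, -1*159)/L - 23829/3782 = (-65*37)/(sqrt(5995 + 86*sqrt(86))) - 23829/3782 = -2405/sqrt(5995 + 86*sqrt(86)) - 23829*1/3782 = -2405/sqrt(5995 + 86*sqrt(86)) - 23829/3782 = -23829/3782 - 2405/sqrt(5995 + 86*sqrt(86))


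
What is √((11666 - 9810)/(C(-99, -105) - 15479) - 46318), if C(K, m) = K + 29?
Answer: I*√11198396610462/15549 ≈ 215.22*I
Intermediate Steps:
C(K, m) = 29 + K
√((11666 - 9810)/(C(-99, -105) - 15479) - 46318) = √((11666 - 9810)/((29 - 99) - 15479) - 46318) = √(1856/(-70 - 15479) - 46318) = √(1856/(-15549) - 46318) = √(1856*(-1/15549) - 46318) = √(-1856/15549 - 46318) = √(-720200438/15549) = I*√11198396610462/15549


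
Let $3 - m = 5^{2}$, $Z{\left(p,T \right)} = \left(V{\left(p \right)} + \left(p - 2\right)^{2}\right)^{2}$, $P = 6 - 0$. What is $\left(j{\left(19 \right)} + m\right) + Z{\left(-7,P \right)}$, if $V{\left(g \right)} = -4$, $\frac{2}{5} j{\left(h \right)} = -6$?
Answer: $5892$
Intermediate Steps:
$j{\left(h \right)} = -15$ ($j{\left(h \right)} = \frac{5}{2} \left(-6\right) = -15$)
$P = 6$ ($P = 6 + 0 = 6$)
$Z{\left(p,T \right)} = \left(-4 + \left(-2 + p\right)^{2}\right)^{2}$ ($Z{\left(p,T \right)} = \left(-4 + \left(p - 2\right)^{2}\right)^{2} = \left(-4 + \left(-2 + p\right)^{2}\right)^{2}$)
$m = -22$ ($m = 3 - 5^{2} = 3 - 25 = -22$)
$\left(j{\left(19 \right)} + m\right) + Z{\left(-7,P \right)} = \left(-15 - 22\right) + \left(-4 + \left(-2 - 7\right)^{2}\right)^{2} = -37 + \left(-4 + \left(-9\right)^{2}\right)^{2} = -37 + \left(-4 + 81\right)^{2} = -37 + 77^{2} = -37 + 5929 = 5892$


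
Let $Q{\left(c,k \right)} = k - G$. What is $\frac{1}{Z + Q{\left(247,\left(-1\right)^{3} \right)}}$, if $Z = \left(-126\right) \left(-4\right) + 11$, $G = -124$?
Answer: $\frac{1}{638} \approx 0.0015674$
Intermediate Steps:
$Z = 515$ ($Z = 504 + 11 = 515$)
$Q{\left(c,k \right)} = 124 + k$ ($Q{\left(c,k \right)} = k - -124 = k + 124 = 124 + k$)
$\frac{1}{Z + Q{\left(247,\left(-1\right)^{3} \right)}} = \frac{1}{515 + \left(124 + \left(-1\right)^{3}\right)} = \frac{1}{515 + \left(124 - 1\right)} = \frac{1}{515 + 123} = \frac{1}{638}$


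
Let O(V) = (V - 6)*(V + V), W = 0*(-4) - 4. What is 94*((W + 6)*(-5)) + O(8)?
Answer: -908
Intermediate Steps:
W = -4 (W = 0 - 4 = -4)
O(V) = 2*V*(-6 + V) (O(V) = (-6 + V)*(2*V) = 2*V*(-6 + V))
94*((W + 6)*(-5)) + O(8) = 94*((-4 + 6)*(-5)) + 2*8*(-6 + 8) = 94*(2*(-5)) + 2*8*2 = 94*(-10) + 32 = -940 + 32 = -908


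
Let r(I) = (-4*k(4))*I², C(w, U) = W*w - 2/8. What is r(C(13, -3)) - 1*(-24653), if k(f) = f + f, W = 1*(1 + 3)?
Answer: -61045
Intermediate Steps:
W = 4 (W = 1*4 = 4)
C(w, U) = -¼ + 4*w (C(w, U) = 4*w - 2/8 = 4*w - 2*⅛ = 4*w - ¼ = -¼ + 4*w)
k(f) = 2*f
r(I) = -32*I² (r(I) = (-8*4)*I² = (-4*8)*I² = -32*I²)
r(C(13, -3)) - 1*(-24653) = -32*(-¼ + 4*13)² - 1*(-24653) = -32*(-¼ + 52)² + 24653 = -32*(207/4)² + 24653 = -32*42849/16 + 24653 = -85698 + 24653 = -61045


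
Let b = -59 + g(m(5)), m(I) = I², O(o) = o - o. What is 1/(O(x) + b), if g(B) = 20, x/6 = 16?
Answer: -1/39 ≈ -0.025641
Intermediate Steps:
x = 96 (x = 6*16 = 96)
O(o) = 0
b = -39 (b = -59 + 20 = -39)
1/(O(x) + b) = 1/(0 - 39) = 1/(-39) = -1/39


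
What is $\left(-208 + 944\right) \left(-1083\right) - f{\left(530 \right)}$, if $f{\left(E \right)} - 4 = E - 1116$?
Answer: $-796506$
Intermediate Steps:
$f{\left(E \right)} = -1112 + E$ ($f{\left(E \right)} = 4 + \left(E - 1116\right) = 4 + \left(-1116 + E\right) = -1112 + E$)
$\left(-208 + 944\right) \left(-1083\right) - f{\left(530 \right)} = \left(-208 + 944\right) \left(-1083\right) - \left(-1112 + 530\right) = 736 \left(-1083\right) - -582 = -797088 + 582 = -796506$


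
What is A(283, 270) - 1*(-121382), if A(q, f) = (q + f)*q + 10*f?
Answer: 280581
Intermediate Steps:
A(q, f) = 10*f + q*(f + q) (A(q, f) = (f + q)*q + 10*f = q*(f + q) + 10*f = 10*f + q*(f + q))
A(283, 270) - 1*(-121382) = (283² + 10*270 + 270*283) - 1*(-121382) = (80089 + 2700 + 76410) + 121382 = 159199 + 121382 = 280581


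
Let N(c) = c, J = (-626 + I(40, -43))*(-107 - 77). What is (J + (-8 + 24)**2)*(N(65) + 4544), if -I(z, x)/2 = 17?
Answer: 560896864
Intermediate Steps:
I(z, x) = -34 (I(z, x) = -2*17 = -34)
J = 121440 (J = (-626 - 34)*(-107 - 77) = -660*(-184) = 121440)
(J + (-8 + 24)**2)*(N(65) + 4544) = (121440 + (-8 + 24)**2)*(65 + 4544) = (121440 + 16**2)*4609 = (121440 + 256)*4609 = 121696*4609 = 560896864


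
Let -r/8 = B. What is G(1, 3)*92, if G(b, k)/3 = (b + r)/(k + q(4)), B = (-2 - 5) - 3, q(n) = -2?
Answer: 22356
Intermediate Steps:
B = -10 (B = -7 - 3 = -10)
r = 80 (r = -8*(-10) = 80)
G(b, k) = 3*(80 + b)/(-2 + k) (G(b, k) = 3*((b + 80)/(k - 2)) = 3*((80 + b)/(-2 + k)) = 3*(80 + b)/(-2 + k))
G(1, 3)*92 = (3*(80 + 1)/(-2 + 3))*92 = (3*81/1)*92 = (3*1*81)*92 = 243*92 = 22356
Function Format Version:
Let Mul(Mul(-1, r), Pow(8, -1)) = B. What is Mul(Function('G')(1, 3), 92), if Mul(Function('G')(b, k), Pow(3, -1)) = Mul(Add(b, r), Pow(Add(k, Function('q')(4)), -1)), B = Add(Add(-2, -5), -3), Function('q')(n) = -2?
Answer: 22356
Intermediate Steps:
B = -10 (B = Add(-7, -3) = -10)
r = 80 (r = Mul(-8, -10) = 80)
Function('G')(b, k) = Mul(3, Pow(Add(-2, k), -1), Add(80, b)) (Function('G')(b, k) = Mul(3, Mul(Add(b, 80), Pow(Add(k, -2), -1))) = Mul(3, Mul(Add(80, b), Pow(Add(-2, k), -1))) = Mul(3, Mul(Pow(Add(-2, k), -1), Add(80, b))) = Mul(3, Pow(Add(-2, k), -1), Add(80, b)))
Mul(Function('G')(1, 3), 92) = Mul(Mul(3, Pow(Add(-2, 3), -1), Add(80, 1)), 92) = Mul(Mul(3, Pow(1, -1), 81), 92) = Mul(Mul(3, 1, 81), 92) = Mul(243, 92) = 22356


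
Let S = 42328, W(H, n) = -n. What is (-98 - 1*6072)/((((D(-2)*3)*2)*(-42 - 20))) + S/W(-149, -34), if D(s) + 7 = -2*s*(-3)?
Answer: 74741131/60078 ≈ 1244.1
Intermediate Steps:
D(s) = -7 + 6*s (D(s) = -7 - 2*s*(-3) = -7 + 6*s)
(-98 - 1*6072)/((((D(-2)*3)*2)*(-42 - 20))) + S/W(-149, -34) = (-98 - 1*6072)/(((((-7 + 6*(-2))*3)*2)*(-42 - 20))) + 42328/((-1*(-34))) = (-98 - 6072)/(((((-7 - 12)*3)*2)*(-62))) + 42328/34 = -6170/((-19*3*2)*(-62)) + 42328*(1/34) = -6170/(-57*2*(-62)) + 21164/17 = -6170/((-114*(-62))) + 21164/17 = -6170/7068 + 21164/17 = -6170*1/7068 + 21164/17 = -3085/3534 + 21164/17 = 74741131/60078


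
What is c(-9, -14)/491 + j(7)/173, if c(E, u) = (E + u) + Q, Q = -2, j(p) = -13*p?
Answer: -49006/84943 ≈ -0.57693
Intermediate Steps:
c(E, u) = -2 + E + u (c(E, u) = (E + u) - 2 = -2 + E + u)
c(-9, -14)/491 + j(7)/173 = (-2 - 9 - 14)/491 - 13*7/173 = -25*1/491 - 91*1/173 = -25/491 - 91/173 = -49006/84943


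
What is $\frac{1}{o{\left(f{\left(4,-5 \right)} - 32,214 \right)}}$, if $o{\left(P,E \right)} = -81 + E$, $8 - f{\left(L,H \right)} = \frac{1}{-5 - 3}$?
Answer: $\frac{1}{133} \approx 0.0075188$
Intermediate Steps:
$f{\left(L,H \right)} = \frac{65}{8}$ ($f{\left(L,H \right)} = 8 - \frac{1}{-5 - 3} = 8 - \frac{1}{-8} = 8 - - \frac{1}{8} = 8 + \frac{1}{8} = \frac{65}{8}$)
$\frac{1}{o{\left(f{\left(4,-5 \right)} - 32,214 \right)}} = \frac{1}{-81 + 214} = \frac{1}{133}$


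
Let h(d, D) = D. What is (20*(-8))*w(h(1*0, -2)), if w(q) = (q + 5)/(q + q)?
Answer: 120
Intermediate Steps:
w(q) = (5 + q)/(2*q) (w(q) = (5 + q)/((2*q)) = (5 + q)*(1/(2*q)) = (5 + q)/(2*q))
(20*(-8))*w(h(1*0, -2)) = (20*(-8))*((½)*(5 - 2)/(-2)) = -80*(-1)*3/2 = -160*(-¾) = 120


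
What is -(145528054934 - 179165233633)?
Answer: 33637178699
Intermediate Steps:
-(145528054934 - 179165233633) = -464557/(1/(159982 + (153280 - 385669))) = -464557/(1/(159982 - 232389)) = -464557/(1/(-72407)) = -464557/(-1/72407) = -464557*(-72407) = 33637178699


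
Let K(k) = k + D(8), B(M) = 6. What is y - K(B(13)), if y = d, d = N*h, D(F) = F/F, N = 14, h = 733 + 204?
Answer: 13111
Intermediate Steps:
h = 937
D(F) = 1
K(k) = 1 + k (K(k) = k + 1 = 1 + k)
d = 13118 (d = 14*937 = 13118)
y = 13118
y - K(B(13)) = 13118 - (1 + 6) = 13118 - 1*7 = 13118 - 7 = 13111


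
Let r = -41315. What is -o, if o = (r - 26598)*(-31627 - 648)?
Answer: -2191892075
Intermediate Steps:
o = 2191892075 (o = (-41315 - 26598)*(-31627 - 648) = -67913*(-32275) = 2191892075)
-o = -1*2191892075 = -2191892075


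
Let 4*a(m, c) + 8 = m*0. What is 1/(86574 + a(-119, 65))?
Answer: 1/86572 ≈ 1.1551e-5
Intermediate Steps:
a(m, c) = -2 (a(m, c) = -2 + (m*0)/4 = -2 + (¼)*0 = -2 + 0 = -2)
1/(86574 + a(-119, 65)) = 1/(86574 - 2) = 1/86572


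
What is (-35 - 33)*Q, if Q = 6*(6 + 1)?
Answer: -2856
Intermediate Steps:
Q = 42 (Q = 6*7 = 42)
(-35 - 33)*Q = (-35 - 33)*42 = -68*42 = -2856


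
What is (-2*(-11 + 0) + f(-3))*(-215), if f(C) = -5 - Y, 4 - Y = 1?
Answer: -3010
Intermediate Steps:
Y = 3 (Y = 4 - 1*1 = 4 - 1 = 3)
f(C) = -8 (f(C) = -5 - 1*3 = -5 - 3 = -8)
(-2*(-11 + 0) + f(-3))*(-215) = (-2*(-11 + 0) - 8)*(-215) = (-2*(-11) - 8)*(-215) = (22 - 8)*(-215) = 14*(-215) = -3010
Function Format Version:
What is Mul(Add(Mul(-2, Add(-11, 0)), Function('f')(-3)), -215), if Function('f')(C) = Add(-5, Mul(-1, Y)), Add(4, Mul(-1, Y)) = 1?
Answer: -3010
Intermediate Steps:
Y = 3 (Y = Add(4, Mul(-1, 1)) = Add(4, -1) = 3)
Function('f')(C) = -8 (Function('f')(C) = Add(-5, Mul(-1, 3)) = Add(-5, -3) = -8)
Mul(Add(Mul(-2, Add(-11, 0)), Function('f')(-3)), -215) = Mul(Add(Mul(-2, Add(-11, 0)), -8), -215) = Mul(Add(Mul(-2, -11), -8), -215) = Mul(Add(22, -8), -215) = Mul(14, -215) = -3010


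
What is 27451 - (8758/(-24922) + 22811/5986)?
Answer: 2047354494069/74591546 ≈ 27448.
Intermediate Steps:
27451 - (8758/(-24922) + 22811/5986) = 27451 - (8758*(-1/24922) + 22811*(1/5986)) = 27451 - (-4379/12461 + 22811/5986) = 27451 - 1*258035177/74591546 = 27451 - 258035177/74591546 = 2047354494069/74591546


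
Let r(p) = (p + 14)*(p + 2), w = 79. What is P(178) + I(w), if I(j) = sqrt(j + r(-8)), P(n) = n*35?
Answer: 6230 + sqrt(43) ≈ 6236.6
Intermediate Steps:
P(n) = 35*n
r(p) = (2 + p)*(14 + p) (r(p) = (14 + p)*(2 + p) = (2 + p)*(14 + p))
I(j) = sqrt(-36 + j) (I(j) = sqrt(j + (28 + (-8)**2 + 16*(-8))) = sqrt(j + (28 + 64 - 128)) = sqrt(j - 36) = sqrt(-36 + j))
P(178) + I(w) = 35*178 + sqrt(-36 + 79) = 6230 + sqrt(43)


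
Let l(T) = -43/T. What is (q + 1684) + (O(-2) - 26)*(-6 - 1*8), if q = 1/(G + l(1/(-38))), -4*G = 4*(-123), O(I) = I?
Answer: 3647533/1757 ≈ 2076.0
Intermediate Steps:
G = 123 (G = -(-123) = -¼*(-492) = 123)
q = 1/1757 (q = 1/(123 - 43/(1/(-38))) = 1/(123 - 43/(-1/38)) = 1/(123 - 43*(-38)) = 1/(123 + 1634) = 1/1757 ≈ 0.00056915)
(q + 1684) + (O(-2) - 26)*(-6 - 1*8) = (1/1757 + 1684) + (-2 - 26)*(-6 - 1*8) = 2958789/1757 - 28*(-6 - 8) = 2958789/1757 - 28*(-14) = 2958789/1757 + 392 = 3647533/1757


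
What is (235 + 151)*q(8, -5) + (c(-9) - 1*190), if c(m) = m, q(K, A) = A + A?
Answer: -4059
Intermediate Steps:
q(K, A) = 2*A
(235 + 151)*q(8, -5) + (c(-9) - 1*190) = (235 + 151)*(2*(-5)) + (-9 - 1*190) = 386*(-10) + (-9 - 190) = -3860 - 199 = -4059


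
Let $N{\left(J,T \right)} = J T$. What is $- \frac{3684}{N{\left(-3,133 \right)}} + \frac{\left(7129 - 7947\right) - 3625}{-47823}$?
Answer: $\frac{1040659}{111587} \approx 9.326$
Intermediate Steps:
$- \frac{3684}{N{\left(-3,133 \right)}} + \frac{\left(7129 - 7947\right) - 3625}{-47823} = - \frac{3684}{\left(-3\right) 133} + \frac{\left(7129 - 7947\right) - 3625}{-47823} = - \frac{3684}{-399} + \left(-818 - 3625\right) \left(- \frac{1}{47823}\right) = \left(-3684\right) \left(- \frac{1}{399}\right) - - \frac{1481}{15941} = \frac{1228}{133} + \frac{1481}{15941} = \frac{1040659}{111587}$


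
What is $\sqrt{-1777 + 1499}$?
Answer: $i \sqrt{278} \approx 16.673 i$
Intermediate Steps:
$\sqrt{-1777 + 1499} = \sqrt{-278} = i \sqrt{278}$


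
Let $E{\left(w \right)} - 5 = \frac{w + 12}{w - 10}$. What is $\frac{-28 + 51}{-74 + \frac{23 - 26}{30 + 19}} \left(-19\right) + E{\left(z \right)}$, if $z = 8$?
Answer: $\frac{172}{191} \approx 0.90052$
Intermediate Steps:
$E{\left(w \right)} = 5 + \frac{12 + w}{-10 + w}$ ($E{\left(w \right)} = 5 + \frac{w + 12}{w - 10} = 5 + \frac{12 + w}{-10 + w}$)
$\frac{-28 + 51}{-74 + \frac{23 - 26}{30 + 19}} \left(-19\right) + E{\left(z \right)} = \frac{-28 + 51}{-74 + \frac{23 - 26}{30 + 19}} \left(-19\right) + \frac{2 \left(-19 + 3 \cdot 8\right)}{-10 + 8} = \frac{23}{-74 - \frac{3}{49}} \left(-19\right) + \frac{2 \left(-19 + 24\right)}{-2} = \frac{23}{-74 - \frac{3}{49}} \left(-19\right) + 2 \left(- \frac{1}{2}\right) 5 = \frac{23}{-74 - \frac{3}{49}} \left(-19\right) - 5 = \frac{23}{- \frac{3629}{49}} \left(-19\right) - 5 = 23 \left(- \frac{49}{3629}\right) \left(-19\right) - 5 = \left(- \frac{1127}{3629}\right) \left(-19\right) - 5 = \frac{1127}{191} - 5 = \frac{172}{191}$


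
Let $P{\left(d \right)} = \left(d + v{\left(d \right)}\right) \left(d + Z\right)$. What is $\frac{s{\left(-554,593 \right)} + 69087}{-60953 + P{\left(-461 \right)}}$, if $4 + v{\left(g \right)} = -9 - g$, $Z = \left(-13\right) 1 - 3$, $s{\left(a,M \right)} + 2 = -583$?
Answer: $- \frac{34251}{27376} \approx -1.2511$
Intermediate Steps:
$s{\left(a,M \right)} = -585$ ($s{\left(a,M \right)} = -2 - 583 = -585$)
$Z = -16$ ($Z = -13 - 3 = -16$)
$v{\left(g \right)} = -13 - g$ ($v{\left(g \right)} = -4 - \left(9 + g\right) = -13 - g$)
$P{\left(d \right)} = 208 - 13 d$ ($P{\left(d \right)} = \left(d - \left(13 + d\right)\right) \left(d - 16\right) = - 13 \left(-16 + d\right) = 208 - 13 d$)
$\frac{s{\left(-554,593 \right)} + 69087}{-60953 + P{\left(-461 \right)}} = \frac{-585 + 69087}{-60953 + \left(208 - -5993\right)} = \frac{68502}{-60953 + \left(208 + 5993\right)} = \frac{68502}{-60953 + 6201} = \frac{68502}{-54752} = 68502 \left(- \frac{1}{54752}\right) = - \frac{34251}{27376}$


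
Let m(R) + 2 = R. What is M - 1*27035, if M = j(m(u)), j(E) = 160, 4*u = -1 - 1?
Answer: -26875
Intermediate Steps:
u = -½ (u = (-1 - 1)/4 = (¼)*(-2) = -½ ≈ -0.50000)
m(R) = -2 + R
M = 160
M - 1*27035 = 160 - 1*27035 = 160 - 27035 = -26875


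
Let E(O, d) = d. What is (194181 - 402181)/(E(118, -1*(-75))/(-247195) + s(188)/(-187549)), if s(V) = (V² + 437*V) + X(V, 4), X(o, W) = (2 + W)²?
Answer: 1928624882288000/5813675539 ≈ 3.3174e+5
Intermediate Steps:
s(V) = 36 + V² + 437*V (s(V) = (V² + 437*V) + (2 + 4)² = (V² + 437*V) + 6² = (V² + 437*V) + 36 = 36 + V² + 437*V)
(194181 - 402181)/(E(118, -1*(-75))/(-247195) + s(188)/(-187549)) = (194181 - 402181)/(-1*(-75)/(-247195) + (36 + 188² + 437*188)/(-187549)) = -208000/(75*(-1/247195) + (36 + 35344 + 82156)*(-1/187549)) = -208000/(-15/49439 + 117536*(-1/187549)) = -208000/(-15/49439 - 117536/187549) = -208000/(-5813675539/9272235011) = -208000*(-9272235011/5813675539) = 1928624882288000/5813675539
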